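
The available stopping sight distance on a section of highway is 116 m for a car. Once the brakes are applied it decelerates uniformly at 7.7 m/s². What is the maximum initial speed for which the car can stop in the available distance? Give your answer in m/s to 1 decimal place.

Maximum speed ≈ 42.3 m/s

v²/(2a) = d ⇒ v = √(2 × 7.700 × 116) = √1786.40 = 42.2658 m/s.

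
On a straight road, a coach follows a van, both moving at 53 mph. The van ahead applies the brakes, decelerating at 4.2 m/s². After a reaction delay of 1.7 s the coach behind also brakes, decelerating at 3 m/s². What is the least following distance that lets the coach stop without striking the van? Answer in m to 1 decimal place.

53 mph × 0.44704 = 23.6931 m/s.
Leader travels v²/(2a_L) = 561.363 / 8.400 = 66.829 m before stopping.
Follower covers v·t_r = 23.6931 × 1.7 = 40.278 m while reacting, then v²/(2a_F) = 561.363 / 6.000 = 93.561 m while braking, for a total of 40.278 + 93.561 = 133.839 m.
Since a_F ≤ a_L and the follower starts braking later, the follower is never slower than the leader, so the closest approach is when both have stopped.
Minimum gap = 133.839 − 66.829 = 67.010 m.

Minimum gap ≈ 67.0 m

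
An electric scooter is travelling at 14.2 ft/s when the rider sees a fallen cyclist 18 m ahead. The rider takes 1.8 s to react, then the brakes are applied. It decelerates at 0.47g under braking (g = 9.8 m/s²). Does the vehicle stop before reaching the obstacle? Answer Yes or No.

Yes

14.2 ft/s × 0.3048 = 4.3282 m/s.
a = 0.47 × 9.8 = 4.606 m/s².
Reaction distance = 4.3282 × 1.8 = 7.791 m.
Braking distance = v²/(2a) = 18.733 / 9.212 = 2.034 m.
Total stopping distance = 7.791 + 2.034 = 9.825 m, vs 18 m available — it stops with 18 − 9.825 = 8.175 m to spare.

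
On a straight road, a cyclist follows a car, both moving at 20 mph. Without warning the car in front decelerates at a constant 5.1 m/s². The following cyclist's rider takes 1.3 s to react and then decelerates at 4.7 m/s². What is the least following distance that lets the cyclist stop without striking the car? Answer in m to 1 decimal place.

20 mph × 0.44704 = 8.9408 m/s.
Leader travels v²/(2a_L) = 79.938 / 10.200 = 7.837 m before stopping.
Follower covers v·t_r = 8.9408 × 1.3 = 11.623 m while reacting, then v²/(2a_F) = 79.938 / 9.400 = 8.504 m while braking, for a total of 11.623 + 8.504 = 20.127 m.
Since a_F ≤ a_L and the follower starts braking later, the follower is never slower than the leader, so the closest approach is when both have stopped.
Minimum gap = 20.127 − 7.837 = 12.290 m.

Minimum gap ≈ 12.3 m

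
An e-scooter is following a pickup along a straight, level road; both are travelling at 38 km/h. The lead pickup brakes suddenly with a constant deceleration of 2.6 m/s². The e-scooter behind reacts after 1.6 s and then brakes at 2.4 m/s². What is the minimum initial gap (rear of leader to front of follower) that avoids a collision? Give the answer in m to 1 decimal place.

Minimum gap ≈ 18.7 m

38 km/h ÷ 3.6 = 10.5556 m/s.
Leader travels v²/(2a_L) = 111.421 / 5.200 = 21.427 m before stopping.
Follower covers v·t_r = 10.5556 × 1.6 = 16.889 m while reacting, then v²/(2a_F) = 111.421 / 4.800 = 23.213 m while braking, for a total of 16.889 + 23.213 = 40.102 m.
Since a_F ≤ a_L and the follower starts braking later, the follower is never slower than the leader, so the closest approach is when both have stopped.
Minimum gap = 40.102 − 21.427 = 18.675 m.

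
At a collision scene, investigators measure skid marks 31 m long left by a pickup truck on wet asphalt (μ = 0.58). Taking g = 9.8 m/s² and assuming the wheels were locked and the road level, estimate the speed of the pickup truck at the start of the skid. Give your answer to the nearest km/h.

Initial speed ≈ 68 km/h

Deceleration a = μg = 0.58 × 9.8 = 5.684 m/s².
v = √(2a·d) = √(2 × 5.684 × 31) = √352.408 = 18.7725 m/s.
= 18.7725 × 3.6 = 67.581 km/h.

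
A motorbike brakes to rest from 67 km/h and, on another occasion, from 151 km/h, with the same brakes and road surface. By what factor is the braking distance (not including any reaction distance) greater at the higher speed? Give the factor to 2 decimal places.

Factor ≈ 5.08

Braking distance d = v²/(2a), so with a fixed, d ∝ v².
Factor = (151/67)² = 2.2537² = 5.0792.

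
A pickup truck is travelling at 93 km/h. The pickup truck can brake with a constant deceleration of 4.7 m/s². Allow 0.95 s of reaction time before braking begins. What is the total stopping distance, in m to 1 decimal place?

Total stopping distance ≈ 95.5 m

93 km/h ÷ 3.6 = 25.8333 m/s.
Reaction distance = v·t_r = 25.8333 × 0.95 = 24.542 m.
Braking distance = v²/(2a) = 25.8333² / (2 × 4.700) = 667.359 / 9.400 = 70.996 m.
Total = 24.542 + 70.996 = 95.538 m.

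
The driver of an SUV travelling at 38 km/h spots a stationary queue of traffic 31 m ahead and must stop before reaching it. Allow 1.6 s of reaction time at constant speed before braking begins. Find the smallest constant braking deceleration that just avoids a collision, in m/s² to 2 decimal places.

38 km/h ÷ 3.6 = 10.5556 m/s.
Distance covered during reaction = 10.5556 × 1.6 = 16.889 m.
Distance available for braking: 31 − 16.889 = 14.111 m.
v² = 2a·d ⇒ a = v²/(2d) = 10.5556² / (2 × 14.111) = 111.421 / 28.222 = 3.9480 m/s².

Required deceleration ≈ 3.95 m/s²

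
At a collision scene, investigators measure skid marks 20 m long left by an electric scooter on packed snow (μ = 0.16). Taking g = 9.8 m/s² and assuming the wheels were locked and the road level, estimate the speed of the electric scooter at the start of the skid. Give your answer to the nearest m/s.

Deceleration a = μg = 0.16 × 9.8 = 1.568 m/s².
v = √(2a·d) = √(2 × 1.568 × 20) = √62.720 = 7.9196 m/s.

Initial speed ≈ 8 m/s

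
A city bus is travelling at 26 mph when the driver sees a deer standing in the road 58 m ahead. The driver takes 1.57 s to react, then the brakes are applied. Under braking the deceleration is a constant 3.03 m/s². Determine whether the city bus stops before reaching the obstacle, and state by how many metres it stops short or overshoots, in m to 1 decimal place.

Yes — it stops 17.5 m short of the obstacle

26 mph × 0.44704 = 11.6230 m/s.
Reaction distance = 11.6230 × 1.57 = 18.248 m.
Braking distance = v²/(2a) = 135.094 / 6.060 = 22.293 m.
Total stopping distance = 18.248 + 22.293 = 40.541 m, vs 58 m available — it stops with 58 − 40.541 = 17.459 m to spare.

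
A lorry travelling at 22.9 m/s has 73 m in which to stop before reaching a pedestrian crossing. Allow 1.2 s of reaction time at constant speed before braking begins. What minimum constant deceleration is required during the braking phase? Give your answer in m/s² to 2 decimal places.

Required deceleration ≈ 5.76 m/s²

Distance covered during reaction = 22.9000 × 1.2 = 27.480 m.
Distance available for braking: 73 − 27.480 = 45.520 m.
v² = 2a·d ⇒ a = v²/(2d) = 22.9000² / (2 × 45.520) = 524.410 / 91.040 = 5.7602 m/s².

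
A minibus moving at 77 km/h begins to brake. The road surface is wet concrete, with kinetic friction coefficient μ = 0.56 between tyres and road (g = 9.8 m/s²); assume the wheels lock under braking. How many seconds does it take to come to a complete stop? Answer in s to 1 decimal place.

Braking time ≈ 3.9 s

77 km/h ÷ 3.6 = 21.3889 m/s.
a = μg = 0.56 × 9.8 = 5.488 m/s².
Braking time = v/a = 21.3889 / 5.488 = 3.897 s.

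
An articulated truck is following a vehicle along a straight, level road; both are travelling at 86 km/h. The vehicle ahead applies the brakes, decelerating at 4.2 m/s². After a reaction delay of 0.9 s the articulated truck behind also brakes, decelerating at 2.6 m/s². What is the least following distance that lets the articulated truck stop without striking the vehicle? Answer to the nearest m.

Minimum gap ≈ 63 m

86 km/h ÷ 3.6 = 23.8889 m/s.
Leader travels v²/(2a_L) = 570.680 / 8.400 = 67.938 m before stopping.
Follower covers v·t_r = 23.8889 × 0.9 = 21.500 m while reacting, then v²/(2a_F) = 570.680 / 5.200 = 109.746 m while braking, for a total of 21.500 + 109.746 = 131.246 m.
Since a_F ≤ a_L and the follower starts braking later, the follower is never slower than the leader, so the closest approach is when both have stopped.
Minimum gap = 131.246 − 67.938 = 63.308 m.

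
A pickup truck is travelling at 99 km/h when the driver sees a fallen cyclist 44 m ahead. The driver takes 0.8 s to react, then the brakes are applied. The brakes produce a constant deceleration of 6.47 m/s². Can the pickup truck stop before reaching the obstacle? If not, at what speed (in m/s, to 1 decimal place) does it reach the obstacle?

No — it strikes the obstacle at 21.7 m/s

99 km/h ÷ 3.6 = 27.5000 m/s.
Reaction distance = 27.5000 × 0.8 = 22.000 m.
Braking distance needed to stop: v²/(2a) = 756.250 / 12.940 = 58.443 m, so total needed = 22.000 + 58.443 = 80.443 m > 44 m — it cannot stop.
Distance remaining when braking begins: 44 − 22.000 = 22.000 m.
v² = v₀² − 2a·d = 756.250 − 2 × 6.470 × 22.000 = 471.570 m²/s².
v = √471.570 = 21.716 m/s.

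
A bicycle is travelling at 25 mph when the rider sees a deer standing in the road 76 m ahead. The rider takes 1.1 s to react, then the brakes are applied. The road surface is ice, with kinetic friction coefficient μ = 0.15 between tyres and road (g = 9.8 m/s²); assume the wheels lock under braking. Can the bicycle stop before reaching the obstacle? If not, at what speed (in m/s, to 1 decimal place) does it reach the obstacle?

25 mph × 0.44704 = 11.1760 m/s.
a = μg = 0.15 × 9.8 = 1.470 m/s².
Reaction distance = 11.1760 × 1.1 = 12.294 m.
Braking distance = v²/(2a) = 124.903 / 2.940 = 42.484 m.
Total stopping distance = 12.294 + 42.484 = 54.778 m, vs 76 m available — it stops with 76 − 54.778 = 21.222 m to spare.

Yes — it stops about 21.2 m short of the obstacle, so it never reaches it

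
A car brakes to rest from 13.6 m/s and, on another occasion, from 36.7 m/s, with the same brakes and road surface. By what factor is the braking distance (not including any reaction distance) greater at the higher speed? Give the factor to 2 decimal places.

Factor ≈ 7.28

Braking distance d = v²/(2a), so with a fixed, d ∝ v².
Factor = (36.7/13.6)² = 2.6985² = 7.2819.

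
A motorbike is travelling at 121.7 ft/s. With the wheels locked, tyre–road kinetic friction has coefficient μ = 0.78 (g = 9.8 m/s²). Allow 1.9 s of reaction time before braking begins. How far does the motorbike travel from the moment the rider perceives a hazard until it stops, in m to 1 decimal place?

121.7 ft/s × 0.3048 = 37.0942 m/s.
a = μg = 0.78 × 9.8 = 7.644 m/s².
Reaction distance = v·t_r = 37.0942 × 1.9 = 70.479 m.
Braking distance = v²/(2a) = 37.0942² / (2 × 7.644) = 1375.980 / 15.288 = 90.004 m.
Total = 70.479 + 90.004 = 160.483 m.

Total stopping distance ≈ 160.5 m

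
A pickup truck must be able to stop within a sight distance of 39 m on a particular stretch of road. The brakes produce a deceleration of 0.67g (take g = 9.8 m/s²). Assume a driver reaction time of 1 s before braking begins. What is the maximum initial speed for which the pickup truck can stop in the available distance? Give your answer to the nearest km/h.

Maximum speed ≈ 61 km/h

a = 0.67 × 9.8 = 6.566 m/s².
Stopping distance: v·t_r + v²/(2a) = 39 with t_r = 1 s and a = 6.566 m/s².
So v² + 13.132 v − 512.15 = 0.
Positive root: v = −a·t_r + √((a·t_r)² + 2a·d) = −6.566 + √(43.112 + 512.15) = 16.9980 m/s.
16.9980 m/s × 3.6 = 61.193 km/h.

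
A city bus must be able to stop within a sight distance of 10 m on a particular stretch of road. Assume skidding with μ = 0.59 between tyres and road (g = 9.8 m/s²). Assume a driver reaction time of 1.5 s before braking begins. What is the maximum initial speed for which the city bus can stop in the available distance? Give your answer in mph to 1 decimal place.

a = μg = 0.59 × 9.8 = 5.782 m/s².
Stopping distance: v·t_r + v²/(2a) = 10 with t_r = 1.5 s and a = 5.782 m/s².
So v² + 17.346 v − 115.64 = 0.
Positive root: v = −a·t_r + √((a·t_r)² + 2a·d) = −8.673 + √(75.221 + 115.64) = 5.1422 m/s.
5.1422 m/s ÷ 0.44704 = 11.503 mph.

Maximum speed ≈ 11.5 mph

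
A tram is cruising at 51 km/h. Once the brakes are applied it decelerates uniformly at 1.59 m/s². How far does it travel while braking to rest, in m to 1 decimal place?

Braking distance ≈ 63.1 m

51 km/h ÷ 3.6 = 14.1667 m/s.
Braking distance = v²/(2a) = 14.1667² / (2 × 1.590) = 200.695 / 3.180 = 63.112 m.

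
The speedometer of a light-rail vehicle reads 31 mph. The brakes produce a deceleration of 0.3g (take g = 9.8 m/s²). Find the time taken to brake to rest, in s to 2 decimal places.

Braking time ≈ 4.71 s

31 mph × 0.44704 = 13.8582 m/s.
a = 0.3 × 9.8 = 2.940 m/s².
Braking time = v/a = 13.8582 / 2.940 = 4.714 s.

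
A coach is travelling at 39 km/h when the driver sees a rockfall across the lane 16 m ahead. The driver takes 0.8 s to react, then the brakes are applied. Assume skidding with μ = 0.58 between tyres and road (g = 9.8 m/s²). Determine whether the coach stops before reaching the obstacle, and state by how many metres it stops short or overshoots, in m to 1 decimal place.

39 km/h ÷ 3.6 = 10.8333 m/s.
a = μg = 0.58 × 9.8 = 5.684 m/s².
Reaction distance = 10.8333 × 0.8 = 8.667 m.
Braking distance = v²/(2a) = 117.360 / 11.368 = 10.324 m.
Total stopping distance = 8.667 + 10.324 = 18.991 m, vs 16 m available — it cannot stop in time and overshoots by 18.991 − 16 = 2.991 m.

No — it overshoots by 3.0 m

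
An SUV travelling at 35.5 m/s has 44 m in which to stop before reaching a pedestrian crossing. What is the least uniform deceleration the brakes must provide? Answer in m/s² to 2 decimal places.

v² = 2a·d ⇒ a = v²/(2d) = 35.5000² / (2 × 44.000) = 1260.250 / 88.000 = 14.3210 m/s².

Required deceleration ≈ 14.32 m/s²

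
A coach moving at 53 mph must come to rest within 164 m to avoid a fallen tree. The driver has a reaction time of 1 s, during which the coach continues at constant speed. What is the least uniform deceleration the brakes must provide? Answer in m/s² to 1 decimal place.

53 mph × 0.44704 = 23.6931 m/s.
Distance covered during reaction = 23.6931 × 1 = 23.693 m.
Distance available for braking: 164 − 23.693 = 140.307 m.
v² = 2a·d ⇒ a = v²/(2d) = 23.6931² / (2 × 140.307) = 561.363 / 280.614 = 2.0005 m/s².

Required deceleration ≈ 2.0 m/s²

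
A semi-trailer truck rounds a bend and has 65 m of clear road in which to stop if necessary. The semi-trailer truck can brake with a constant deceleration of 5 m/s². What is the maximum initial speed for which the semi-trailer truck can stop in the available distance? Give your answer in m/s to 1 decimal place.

Maximum speed ≈ 25.5 m/s

v²/(2a) = d ⇒ v = √(2 × 5.000 × 65) = √650.00 = 25.4951 m/s.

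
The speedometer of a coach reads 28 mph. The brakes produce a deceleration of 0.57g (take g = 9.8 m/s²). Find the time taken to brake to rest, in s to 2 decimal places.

28 mph × 0.44704 = 12.5171 m/s.
a = 0.57 × 9.8 = 5.586 m/s².
Braking time = v/a = 12.5171 / 5.586 = 2.241 s.

Braking time ≈ 2.24 s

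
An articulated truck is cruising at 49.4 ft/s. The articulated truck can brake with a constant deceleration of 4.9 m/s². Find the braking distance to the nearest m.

49.4 ft/s × 0.3048 = 15.0571 m/s.
Braking distance = v²/(2a) = 15.0571² / (2 × 4.900) = 226.716 / 9.800 = 23.134 m.

Braking distance ≈ 23 m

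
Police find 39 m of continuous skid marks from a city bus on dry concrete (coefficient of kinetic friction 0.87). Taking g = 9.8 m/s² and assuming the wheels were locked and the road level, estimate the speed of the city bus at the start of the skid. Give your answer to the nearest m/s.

Initial speed ≈ 26 m/s

Deceleration a = μg = 0.87 × 9.8 = 8.526 m/s².
v = √(2a·d) = √(2 × 8.526 × 39) = √665.028 = 25.7881 m/s.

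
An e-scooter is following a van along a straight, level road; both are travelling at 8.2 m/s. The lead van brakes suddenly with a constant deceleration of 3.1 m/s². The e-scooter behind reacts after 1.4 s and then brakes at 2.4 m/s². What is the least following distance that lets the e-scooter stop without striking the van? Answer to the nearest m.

Leader travels v²/(2a_L) = 67.240 / 6.200 = 10.845 m before stopping.
Follower covers v·t_r = 8.2000 × 1.4 = 11.480 m while reacting, then v²/(2a_F) = 67.240 / 4.800 = 14.008 m while braking, for a total of 11.480 + 14.008 = 25.488 m.
Since a_F ≤ a_L and the follower starts braking later, the follower is never slower than the leader, so the closest approach is when both have stopped.
Minimum gap = 25.488 − 10.845 = 14.643 m.

Minimum gap ≈ 15 m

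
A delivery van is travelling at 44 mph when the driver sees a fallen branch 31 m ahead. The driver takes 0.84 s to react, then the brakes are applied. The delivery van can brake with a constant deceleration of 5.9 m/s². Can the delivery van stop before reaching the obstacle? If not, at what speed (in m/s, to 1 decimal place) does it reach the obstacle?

No — it strikes the obstacle at 14.7 m/s

44 mph × 0.44704 = 19.6698 m/s.
Reaction distance = 19.6698 × 0.84 = 16.523 m.
Braking distance needed to stop: v²/(2a) = 386.901 / 11.800 = 32.788 m, so total needed = 16.523 + 32.788 = 49.311 m > 31 m — it cannot stop.
Distance remaining when braking begins: 31 − 16.523 = 14.477 m.
v² = v₀² − 2a·d = 386.901 − 2 × 5.900 × 14.477 = 216.072 m²/s².
v = √216.072 = 14.699 m/s.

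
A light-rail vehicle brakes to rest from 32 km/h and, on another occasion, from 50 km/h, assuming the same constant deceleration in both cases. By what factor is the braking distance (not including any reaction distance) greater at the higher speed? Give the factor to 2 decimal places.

Factor ≈ 2.44

Braking distance d = v²/(2a), so with a fixed, d ∝ v².
Factor = (50/32)² = 1.5625² = 2.4414.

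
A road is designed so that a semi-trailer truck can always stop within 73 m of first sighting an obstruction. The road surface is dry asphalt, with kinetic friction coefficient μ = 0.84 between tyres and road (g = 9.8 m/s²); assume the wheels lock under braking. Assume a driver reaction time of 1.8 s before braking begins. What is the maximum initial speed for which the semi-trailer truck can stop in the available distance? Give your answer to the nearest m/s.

Maximum speed ≈ 23 m/s

a = μg = 0.84 × 9.8 = 8.232 m/s².
Stopping distance: v·t_r + v²/(2a) = 73 with t_r = 1.8 s and a = 8.232 m/s².
So v² + 29.635 v − 1201.87 = 0.
Positive root: v = −a·t_r + √((a·t_r)² + 2a·d) = −14.818 + √(219.573 + 1201.87) = 22.8840 m/s.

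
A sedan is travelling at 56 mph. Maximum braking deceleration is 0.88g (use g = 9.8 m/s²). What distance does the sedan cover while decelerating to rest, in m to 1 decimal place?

Braking distance ≈ 36.3 m

56 mph × 0.44704 = 25.0342 m/s.
a = 0.88 × 9.8 = 8.624 m/s².
Braking distance = v²/(2a) = 25.0342² / (2 × 8.624) = 626.711 / 17.248 = 36.335 m.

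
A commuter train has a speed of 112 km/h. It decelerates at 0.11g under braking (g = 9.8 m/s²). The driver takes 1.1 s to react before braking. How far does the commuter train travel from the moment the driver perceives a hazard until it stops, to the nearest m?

Total stopping distance ≈ 483 m

112 km/h ÷ 3.6 = 31.1111 m/s.
a = 0.11 × 9.8 = 1.078 m/s².
Reaction distance = v·t_r = 31.1111 × 1.1 = 34.222 m.
Braking distance = v²/(2a) = 31.1111² / (2 × 1.078) = 967.901 / 2.156 = 448.934 m.
Total = 34.222 + 448.934 = 483.156 m.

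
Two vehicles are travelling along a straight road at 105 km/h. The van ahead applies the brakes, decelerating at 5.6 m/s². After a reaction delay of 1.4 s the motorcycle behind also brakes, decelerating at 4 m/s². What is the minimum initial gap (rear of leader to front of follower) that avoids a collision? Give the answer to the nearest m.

105 km/h ÷ 3.6 = 29.1667 m/s.
Leader travels v²/(2a_L) = 850.696 / 11.200 = 75.955 m before stopping.
Follower covers v·t_r = 29.1667 × 1.4 = 40.833 m while reacting, then v²/(2a_F) = 850.696 / 8.000 = 106.337 m while braking, for a total of 40.833 + 106.337 = 147.170 m.
Since a_F ≤ a_L and the follower starts braking later, the follower is never slower than the leader, so the closest approach is when both have stopped.
Minimum gap = 147.170 − 75.955 = 71.215 m.

Minimum gap ≈ 71 m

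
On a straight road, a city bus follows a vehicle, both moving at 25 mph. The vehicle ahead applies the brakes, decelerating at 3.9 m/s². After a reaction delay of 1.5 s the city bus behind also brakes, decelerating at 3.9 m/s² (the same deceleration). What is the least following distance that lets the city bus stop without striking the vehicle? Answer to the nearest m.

Minimum gap ≈ 17 m

25 mph × 0.44704 = 11.1760 m/s.
Leader travels v²/(2a_L) = 124.903 / 7.800 = 16.013 m before stopping.
Follower covers v·t_r = 11.1760 × 1.5 = 16.764 m while reacting, then v²/(2a_F) = 124.903 / 7.800 = 16.013 m while braking, for a total of 16.764 + 16.013 = 32.777 m.
Since a_F ≤ a_L and the follower starts braking later, the follower is never slower than the leader, so the closest approach is when both have stopped.
Minimum gap = 32.777 − 16.013 = 16.764 m.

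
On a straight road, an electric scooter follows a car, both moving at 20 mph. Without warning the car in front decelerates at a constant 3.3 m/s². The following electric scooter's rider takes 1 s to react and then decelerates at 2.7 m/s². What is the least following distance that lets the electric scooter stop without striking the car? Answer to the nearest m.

Minimum gap ≈ 12 m

20 mph × 0.44704 = 8.9408 m/s.
Leader travels v²/(2a_L) = 79.938 / 6.600 = 12.112 m before stopping.
Follower covers v·t_r = 8.9408 × 1 = 8.941 m while reacting, then v²/(2a_F) = 79.938 / 5.400 = 14.803 m while braking, for a total of 8.941 + 14.803 = 23.744 m.
Since a_F ≤ a_L and the follower starts braking later, the follower is never slower than the leader, so the closest approach is when both have stopped.
Minimum gap = 23.744 − 12.112 = 11.632 m.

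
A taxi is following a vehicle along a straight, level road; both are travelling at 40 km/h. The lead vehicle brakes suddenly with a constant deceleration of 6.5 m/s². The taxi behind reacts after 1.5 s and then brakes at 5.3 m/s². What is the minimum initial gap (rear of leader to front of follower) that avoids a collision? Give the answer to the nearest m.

Minimum gap ≈ 19 m

40 km/h ÷ 3.6 = 11.1111 m/s.
Leader travels v²/(2a_L) = 123.457 / 13.000 = 9.497 m before stopping.
Follower covers v·t_r = 11.1111 × 1.5 = 16.667 m while reacting, then v²/(2a_F) = 123.457 / 10.600 = 11.647 m while braking, for a total of 16.667 + 11.647 = 28.314 m.
Since a_F ≤ a_L and the follower starts braking later, the follower is never slower than the leader, so the closest approach is when both have stopped.
Minimum gap = 28.314 − 9.497 = 18.817 m.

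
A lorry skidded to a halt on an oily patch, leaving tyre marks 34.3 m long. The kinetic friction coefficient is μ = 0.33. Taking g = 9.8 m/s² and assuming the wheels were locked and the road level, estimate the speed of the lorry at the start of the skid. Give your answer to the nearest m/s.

Initial speed ≈ 15 m/s

Deceleration a = μg = 0.33 × 9.8 = 3.234 m/s².
v = √(2a·d) = √(2 × 3.234 × 34.3) = √221.852 = 14.8947 m/s.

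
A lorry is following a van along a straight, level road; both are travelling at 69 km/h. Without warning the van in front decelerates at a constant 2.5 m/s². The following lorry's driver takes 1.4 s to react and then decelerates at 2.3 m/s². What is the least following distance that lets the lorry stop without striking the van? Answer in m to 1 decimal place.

Minimum gap ≈ 33.2 m

69 km/h ÷ 3.6 = 19.1667 m/s.
Leader travels v²/(2a_L) = 367.362 / 5.000 = 73.472 m before stopping.
Follower covers v·t_r = 19.1667 × 1.4 = 26.833 m while reacting, then v²/(2a_F) = 367.362 / 4.600 = 79.861 m while braking, for a total of 26.833 + 79.861 = 106.694 m.
Since a_F ≤ a_L and the follower starts braking later, the follower is never slower than the leader, so the closest approach is when both have stopped.
Minimum gap = 106.694 − 73.472 = 33.222 m.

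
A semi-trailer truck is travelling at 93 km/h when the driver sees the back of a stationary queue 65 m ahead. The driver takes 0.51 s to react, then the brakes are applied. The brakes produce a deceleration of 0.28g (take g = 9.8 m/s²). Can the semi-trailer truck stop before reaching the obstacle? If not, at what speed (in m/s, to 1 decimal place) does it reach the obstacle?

93 km/h ÷ 3.6 = 25.8333 m/s.
a = 0.28 × 9.8 = 2.744 m/s².
Reaction distance = 25.8333 × 0.51 = 13.175 m.
Braking distance needed to stop: v²/(2a) = 667.359 / 5.488 = 121.603 m, so total needed = 13.175 + 121.603 = 134.778 m > 65 m — it cannot stop.
Distance remaining when braking begins: 65 − 13.175 = 51.825 m.
v² = v₀² − 2a·d = 667.359 − 2 × 2.744 × 51.825 = 382.943 m²/s².
v = √382.943 = 19.569 m/s.

No — it strikes the obstacle at 19.6 m/s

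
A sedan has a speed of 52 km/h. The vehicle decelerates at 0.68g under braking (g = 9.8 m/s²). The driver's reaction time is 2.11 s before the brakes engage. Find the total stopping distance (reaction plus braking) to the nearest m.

52 km/h ÷ 3.6 = 14.4444 m/s.
a = 0.68 × 9.8 = 6.664 m/s².
Reaction distance = v·t_r = 14.4444 × 2.11 = 30.478 m.
Braking distance = v²/(2a) = 14.4444² / (2 × 6.664) = 208.641 / 13.328 = 15.654 m.
Total = 30.478 + 15.654 = 46.132 m.

Total stopping distance ≈ 46 m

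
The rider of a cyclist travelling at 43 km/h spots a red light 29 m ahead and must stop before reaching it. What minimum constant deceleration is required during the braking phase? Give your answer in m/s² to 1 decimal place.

43 km/h ÷ 3.6 = 11.9444 m/s.
v² = 2a·d ⇒ a = v²/(2d) = 11.9444² / (2 × 29.000) = 142.669 / 58.000 = 2.4598 m/s².

Required deceleration ≈ 2.5 m/s²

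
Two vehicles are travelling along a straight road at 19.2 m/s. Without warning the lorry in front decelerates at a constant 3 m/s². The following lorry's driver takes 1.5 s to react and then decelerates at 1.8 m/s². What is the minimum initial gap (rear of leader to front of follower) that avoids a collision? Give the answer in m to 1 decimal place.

Leader travels v²/(2a_L) = 368.640 / 6.000 = 61.440 m before stopping.
Follower covers v·t_r = 19.2000 × 1.5 = 28.800 m while reacting, then v²/(2a_F) = 368.640 / 3.600 = 102.400 m while braking, for a total of 28.800 + 102.400 = 131.200 m.
Since a_F ≤ a_L and the follower starts braking later, the follower is never slower than the leader, so the closest approach is when both have stopped.
Minimum gap = 131.200 − 61.440 = 69.760 m.

Minimum gap ≈ 69.8 m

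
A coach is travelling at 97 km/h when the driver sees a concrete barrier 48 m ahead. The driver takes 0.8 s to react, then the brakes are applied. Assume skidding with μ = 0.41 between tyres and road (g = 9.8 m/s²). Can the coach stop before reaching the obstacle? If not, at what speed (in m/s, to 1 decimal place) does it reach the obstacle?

97 km/h ÷ 3.6 = 26.9444 m/s.
a = μg = 0.41 × 9.8 = 4.018 m/s².
Reaction distance = 26.9444 × 0.8 = 21.556 m.
Braking distance needed to stop: v²/(2a) = 726.001 / 8.036 = 90.344 m, so total needed = 21.556 + 90.344 = 111.900 m > 48 m — it cannot stop.
Distance remaining when braking begins: 48 − 21.556 = 26.444 m.
v² = v₀² − 2a·d = 726.001 − 2 × 4.018 × 26.444 = 513.497 m²/s².
v = √513.497 = 22.660 m/s.

No — it strikes the obstacle at 22.7 m/s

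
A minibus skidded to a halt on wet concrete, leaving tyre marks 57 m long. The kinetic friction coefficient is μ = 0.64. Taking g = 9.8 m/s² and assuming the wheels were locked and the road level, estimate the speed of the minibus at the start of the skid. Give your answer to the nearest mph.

Deceleration a = μg = 0.64 × 9.8 = 6.272 m/s².
v = √(2a·d) = √(2 × 6.272 × 57) = √715.008 = 26.7396 m/s.
= 26.7396 ÷ 0.44704 = 59.815 mph.

Initial speed ≈ 60 mph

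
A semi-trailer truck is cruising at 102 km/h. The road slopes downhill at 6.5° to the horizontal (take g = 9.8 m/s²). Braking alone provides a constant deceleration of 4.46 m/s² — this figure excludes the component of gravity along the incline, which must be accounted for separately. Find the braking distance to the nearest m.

102 km/h ÷ 3.6 = 28.3333 m/s.
Gravity along the downhill slope reduces the braking deceleration: a_eff = 4.460 − 9.8·sin 6.5° = 4.460 − 1.109 = 3.351 m/s².
Braking distance = v²/(2a) = 28.3333² / (2 × 3.351) = 802.776 / 6.702 = 119.782 m.

Braking distance ≈ 120 m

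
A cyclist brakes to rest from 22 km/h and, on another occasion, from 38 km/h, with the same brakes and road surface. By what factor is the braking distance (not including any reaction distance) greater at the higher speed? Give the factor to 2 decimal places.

Factor ≈ 2.98

Braking distance d = v²/(2a), so with a fixed, d ∝ v².
Factor = (38/22)² = 1.7273² = 2.9836.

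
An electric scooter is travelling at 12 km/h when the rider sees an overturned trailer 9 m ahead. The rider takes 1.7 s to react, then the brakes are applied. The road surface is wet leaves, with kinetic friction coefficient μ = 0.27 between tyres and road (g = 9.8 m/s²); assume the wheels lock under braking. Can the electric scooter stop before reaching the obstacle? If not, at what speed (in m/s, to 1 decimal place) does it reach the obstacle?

Yes — it stops about 1.2 m short of the obstacle, so it never reaches it

12 km/h ÷ 3.6 = 3.3333 m/s.
a = μg = 0.27 × 9.8 = 2.646 m/s².
Reaction distance = 3.3333 × 1.7 = 5.667 m.
Braking distance = v²/(2a) = 11.111 / 5.292 = 2.100 m.
Total stopping distance = 5.667 + 2.100 = 7.767 m, vs 9 m available — it stops with 9 − 7.767 = 1.233 m to spare.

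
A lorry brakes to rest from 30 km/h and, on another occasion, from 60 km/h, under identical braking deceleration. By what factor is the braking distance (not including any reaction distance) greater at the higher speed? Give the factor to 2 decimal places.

Factor ≈ 4.00

Braking distance d = v²/(2a), so with a fixed, d ∝ v².
Factor = (60/30)² = 2.0000² = 4.0000.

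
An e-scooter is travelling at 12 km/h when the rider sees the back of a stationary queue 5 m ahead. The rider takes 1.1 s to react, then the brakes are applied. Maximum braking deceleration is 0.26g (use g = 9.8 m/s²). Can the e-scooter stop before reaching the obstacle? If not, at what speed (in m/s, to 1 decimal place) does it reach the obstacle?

No — it strikes the obstacle at 2.1 m/s

12 km/h ÷ 3.6 = 3.3333 m/s.
a = 0.26 × 9.8 = 2.548 m/s².
Reaction distance = 3.3333 × 1.1 = 3.667 m.
Braking distance needed to stop: v²/(2a) = 11.111 / 5.096 = 2.180 m, so total needed = 3.667 + 2.180 = 5.847 m > 5 m — it cannot stop.
Distance remaining when braking begins: 5 − 3.667 = 1.333 m.
v² = v₀² − 2a·d = 11.111 − 2 × 2.548 × 1.333 = 4.318 m²/s².
v = √4.318 = 2.078 m/s.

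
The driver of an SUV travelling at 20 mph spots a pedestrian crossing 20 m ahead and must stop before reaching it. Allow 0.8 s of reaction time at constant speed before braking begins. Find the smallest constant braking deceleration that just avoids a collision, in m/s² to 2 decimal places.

Required deceleration ≈ 3.11 m/s²

20 mph × 0.44704 = 8.9408 m/s.
Distance covered during reaction = 8.9408 × 0.8 = 7.153 m.
Distance available for braking: 20 − 7.153 = 12.847 m.
v² = 2a·d ⇒ a = v²/(2d) = 8.9408² / (2 × 12.847) = 79.938 / 25.694 = 3.1112 m/s².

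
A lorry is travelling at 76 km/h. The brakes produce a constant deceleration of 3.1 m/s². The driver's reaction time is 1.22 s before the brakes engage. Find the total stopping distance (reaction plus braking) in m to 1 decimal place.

76 km/h ÷ 3.6 = 21.1111 m/s.
Reaction distance = v·t_r = 21.1111 × 1.22 = 25.756 m.
Braking distance = v²/(2a) = 21.1111² / (2 × 3.100) = 445.679 / 6.200 = 71.884 m.
Total = 25.756 + 71.884 = 97.640 m.

Total stopping distance ≈ 97.6 m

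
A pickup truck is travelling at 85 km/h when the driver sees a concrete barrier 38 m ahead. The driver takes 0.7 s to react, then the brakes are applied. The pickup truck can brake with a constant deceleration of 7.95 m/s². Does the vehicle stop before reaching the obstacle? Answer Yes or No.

No

85 km/h ÷ 3.6 = 23.6111 m/s.
Reaction distance = 23.6111 × 0.7 = 16.528 m.
Braking distance = v²/(2a) = 557.484 / 15.900 = 35.062 m.
Total stopping distance = 16.528 + 35.062 = 51.590 m, vs 38 m available — it cannot stop in time and overshoots by 51.590 − 38 = 13.590 m.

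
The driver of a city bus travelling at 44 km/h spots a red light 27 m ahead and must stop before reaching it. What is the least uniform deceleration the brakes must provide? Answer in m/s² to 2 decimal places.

44 km/h ÷ 3.6 = 12.2222 m/s.
v² = 2a·d ⇒ a = v²/(2d) = 12.2222² / (2 × 27.000) = 149.382 / 54.000 = 2.7663 m/s².

Required deceleration ≈ 2.77 m/s²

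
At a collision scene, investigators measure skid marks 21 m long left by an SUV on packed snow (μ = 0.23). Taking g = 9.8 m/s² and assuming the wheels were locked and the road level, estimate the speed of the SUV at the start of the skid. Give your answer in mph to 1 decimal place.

Deceleration a = μg = 0.23 × 9.8 = 2.254 m/s².
v = √(2a·d) = √(2 × 2.254 × 21) = √94.668 = 9.7297 m/s.
= 9.7297 ÷ 0.44704 = 21.765 mph.

Initial speed ≈ 21.8 mph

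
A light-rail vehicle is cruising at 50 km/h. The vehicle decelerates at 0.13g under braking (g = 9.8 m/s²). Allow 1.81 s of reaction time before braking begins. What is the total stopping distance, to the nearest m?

50 km/h ÷ 3.6 = 13.8889 m/s.
a = 0.13 × 9.8 = 1.274 m/s².
Reaction distance = v·t_r = 13.8889 × 1.81 = 25.139 m.
Braking distance = v²/(2a) = 13.8889² / (2 × 1.274) = 192.902 / 2.548 = 75.707 m.
Total = 25.139 + 75.707 = 100.846 m.

Total stopping distance ≈ 101 m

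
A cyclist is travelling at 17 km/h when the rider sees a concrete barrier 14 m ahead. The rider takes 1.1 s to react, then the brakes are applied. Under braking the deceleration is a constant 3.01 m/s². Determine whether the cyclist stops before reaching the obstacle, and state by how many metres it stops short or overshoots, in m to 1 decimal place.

17 km/h ÷ 3.6 = 4.7222 m/s.
Reaction distance = 4.7222 × 1.1 = 5.194 m.
Braking distance = v²/(2a) = 22.299 / 6.020 = 3.704 m.
Total stopping distance = 5.194 + 3.704 = 8.898 m, vs 14 m available — it stops with 14 − 8.898 = 5.102 m to spare.

Yes — it stops 5.1 m short of the obstacle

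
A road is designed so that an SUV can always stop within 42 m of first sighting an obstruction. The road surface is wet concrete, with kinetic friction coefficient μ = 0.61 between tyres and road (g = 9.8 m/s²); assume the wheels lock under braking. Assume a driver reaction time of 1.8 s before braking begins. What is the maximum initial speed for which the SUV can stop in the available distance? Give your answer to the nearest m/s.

Maximum speed ≈ 14 m/s

a = μg = 0.61 × 9.8 = 5.978 m/s².
Stopping distance: v·t_r + v²/(2a) = 42 with t_r = 1.8 s and a = 5.978 m/s².
So v² + 21.521 v − 502.15 = 0.
Positive root: v = −a·t_r + √((a·t_r)² + 2a·d) = −10.760 + √(115.778 + 502.15) = 14.0982 m/s.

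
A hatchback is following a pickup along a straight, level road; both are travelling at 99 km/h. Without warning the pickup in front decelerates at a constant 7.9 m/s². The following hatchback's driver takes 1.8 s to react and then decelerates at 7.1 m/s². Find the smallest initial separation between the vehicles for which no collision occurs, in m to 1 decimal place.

Minimum gap ≈ 54.9 m

99 km/h ÷ 3.6 = 27.5000 m/s.
Leader travels v²/(2a_L) = 756.250 / 15.800 = 47.864 m before stopping.
Follower covers v·t_r = 27.5000 × 1.8 = 49.500 m while reacting, then v²/(2a_F) = 756.250 / 14.200 = 53.257 m while braking, for a total of 49.500 + 53.257 = 102.757 m.
Since a_F ≤ a_L and the follower starts braking later, the follower is never slower than the leader, so the closest approach is when both have stopped.
Minimum gap = 102.757 − 47.864 = 54.893 m.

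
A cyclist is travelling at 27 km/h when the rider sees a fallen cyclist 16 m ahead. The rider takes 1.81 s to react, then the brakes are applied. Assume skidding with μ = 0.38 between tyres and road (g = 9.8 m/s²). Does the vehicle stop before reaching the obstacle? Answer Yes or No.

27 km/h ÷ 3.6 = 7.5000 m/s.
a = μg = 0.38 × 9.8 = 3.724 m/s².
Reaction distance = 7.5000 × 1.81 = 13.575 m.
Braking distance = v²/(2a) = 56.250 / 7.448 = 7.552 m.
Total stopping distance = 13.575 + 7.552 = 21.127 m, vs 16 m available — it cannot stop in time and overshoots by 21.127 − 16 = 5.127 m.

No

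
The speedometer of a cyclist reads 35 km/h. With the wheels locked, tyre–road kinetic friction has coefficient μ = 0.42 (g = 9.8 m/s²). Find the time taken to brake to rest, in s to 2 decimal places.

Braking time ≈ 2.36 s

35 km/h ÷ 3.6 = 9.7222 m/s.
a = μg = 0.42 × 9.8 = 4.116 m/s².
Braking time = v/a = 9.7222 / 4.116 = 2.362 s.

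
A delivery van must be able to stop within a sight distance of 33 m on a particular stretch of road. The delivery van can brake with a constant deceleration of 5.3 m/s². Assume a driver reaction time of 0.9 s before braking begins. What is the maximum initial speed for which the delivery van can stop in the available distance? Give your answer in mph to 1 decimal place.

Maximum speed ≈ 32.5 mph

Stopping distance: v·t_r + v²/(2a) = 33 with t_r = 0.9 s and a = 5.300 m/s².
So v² + 9.540 v − 349.80 = 0.
Positive root: v = −a·t_r + √((a·t_r)² + 2a·d) = −4.770 + √(22.753 + 349.80) = 14.5316 m/s.
14.5316 m/s ÷ 0.44704 = 32.506 mph.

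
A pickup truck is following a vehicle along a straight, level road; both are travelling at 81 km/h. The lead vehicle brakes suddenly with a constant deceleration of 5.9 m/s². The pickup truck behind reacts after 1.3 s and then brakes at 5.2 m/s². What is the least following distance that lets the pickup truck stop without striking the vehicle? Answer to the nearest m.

Minimum gap ≈ 35 m

81 km/h ÷ 3.6 = 22.5000 m/s.
Leader travels v²/(2a_L) = 506.250 / 11.800 = 42.903 m before stopping.
Follower covers v·t_r = 22.5000 × 1.3 = 29.250 m while reacting, then v²/(2a_F) = 506.250 / 10.400 = 48.678 m while braking, for a total of 29.250 + 48.678 = 77.928 m.
Since a_F ≤ a_L and the follower starts braking later, the follower is never slower than the leader, so the closest approach is when both have stopped.
Minimum gap = 77.928 − 42.903 = 35.025 m.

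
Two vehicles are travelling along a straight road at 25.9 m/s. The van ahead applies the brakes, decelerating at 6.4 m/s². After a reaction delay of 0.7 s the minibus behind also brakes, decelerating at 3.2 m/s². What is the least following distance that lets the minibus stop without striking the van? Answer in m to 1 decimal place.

Minimum gap ≈ 70.5 m

Leader travels v²/(2a_L) = 670.810 / 12.800 = 52.407 m before stopping.
Follower covers v·t_r = 25.9000 × 0.7 = 18.130 m while reacting, then v²/(2a_F) = 670.810 / 6.400 = 104.814 m while braking, for a total of 18.130 + 104.814 = 122.944 m.
Since a_F ≤ a_L and the follower starts braking later, the follower is never slower than the leader, so the closest approach is when both have stopped.
Minimum gap = 122.944 − 52.407 = 70.537 m.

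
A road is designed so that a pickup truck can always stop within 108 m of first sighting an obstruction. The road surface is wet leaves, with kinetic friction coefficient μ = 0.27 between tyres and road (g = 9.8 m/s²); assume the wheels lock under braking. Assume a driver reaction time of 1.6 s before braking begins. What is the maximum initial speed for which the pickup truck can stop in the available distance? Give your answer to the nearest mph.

Maximum speed ≈ 45 mph

a = μg = 0.27 × 9.8 = 2.646 m/s².
Stopping distance: v·t_r + v²/(2a) = 108 with t_r = 1.6 s and a = 2.646 m/s².
So v² + 8.467 v − 571.54 = 0.
Positive root: v = −a·t_r + √((a·t_r)² + 2a·d) = −4.234 + √(17.927 + 571.54) = 20.0449 m/s.
20.0449 m/s ÷ 0.44704 = 44.839 mph.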